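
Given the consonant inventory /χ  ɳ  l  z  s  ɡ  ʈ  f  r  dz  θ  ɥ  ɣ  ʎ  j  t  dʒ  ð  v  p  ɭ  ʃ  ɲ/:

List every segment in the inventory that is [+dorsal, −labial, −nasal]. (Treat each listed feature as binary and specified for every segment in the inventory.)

Checking each segment against [+dorsal], [−labial], [−nasal]: /χ/ (voiceless uvular fricative), /ɡ/ (voiced velar stop), /ɣ/ (voiced velar fricative), /ʎ/ (palatal lateral approximant), /j/ (palatal glide) satisfy every feature; every other segment in the inventory fails at least one.

χ, ɡ, ɣ, ʎ, j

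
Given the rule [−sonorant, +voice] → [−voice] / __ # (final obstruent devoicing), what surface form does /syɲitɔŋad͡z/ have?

[syɲitɔŋat͡s]

/d͡z/ satisfies [−sonorant, +voice] and sits in __ #. The [−voice] counterpart of the voiced alveolar affricate is /t͡s/. Other segments in /syɲitɔŋad͡z/ either fail the structural description or are not in the environment, so the surface form is [syɲitɔŋat͡s].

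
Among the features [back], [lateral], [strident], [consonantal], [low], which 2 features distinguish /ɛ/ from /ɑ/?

The two segments share [−lateral], [−strident], [−consonantal]. The only features from the list on which they differ: /ɛ/ is [−low] while /ɑ/ is [+low]; /ɛ/ is [−back] while /ɑ/ is [+back].

[low], [back]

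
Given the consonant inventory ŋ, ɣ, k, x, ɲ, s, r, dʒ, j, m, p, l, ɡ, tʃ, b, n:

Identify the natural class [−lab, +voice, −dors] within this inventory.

Checking each segment against [−labial], [+voice], [−dorsal]: /r/ (alveolar trill), /dʒ/ (voiced postalveolar affricate), /l/ (alveolar lateral approximant), /n/ (alveolar nasal) satisfy every feature; every other segment in the inventory fails at least one.

r, dʒ, l, n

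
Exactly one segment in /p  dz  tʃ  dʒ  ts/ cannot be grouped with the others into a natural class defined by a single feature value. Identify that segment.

p

/tʃ, ts, dʒ, dz/ are all [+delayed release], but /p/ (voiceless bilabial stop) is [−delayed release]. No other single segment can be removed to leave a set sharing one feature value that the removed segment lacks, so /p/ is the odd one out.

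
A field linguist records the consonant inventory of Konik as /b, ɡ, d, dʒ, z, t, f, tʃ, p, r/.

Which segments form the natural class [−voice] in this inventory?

t, f, tʃ, p

The feature [voice] marks segments produced with vocal-fold vibration. In this inventory /t, f, tʃ, p/ lack that property, so they are [−voice]; /b, ɡ, d, dʒ, z, r/ are [+voice].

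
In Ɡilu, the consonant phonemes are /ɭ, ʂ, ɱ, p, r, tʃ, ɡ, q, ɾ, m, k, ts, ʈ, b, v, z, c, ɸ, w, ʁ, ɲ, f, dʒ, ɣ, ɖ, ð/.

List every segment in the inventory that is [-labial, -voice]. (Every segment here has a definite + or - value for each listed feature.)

ʂ, tʃ, q, k, ts, ʈ, c

Eliminate segments failing any feature: /ɭ, r, ɡ, ɾ, z, ʁ, ɲ, dʒ, ɣ, ɖ, ð/ are [+voice]; /ɱ, p, m, b, v, ɸ, w, f/ are [+labial]. The remaining /ʂ, tʃ, q, k, ts, ʈ, c/ satisfy [-labial], [-voice].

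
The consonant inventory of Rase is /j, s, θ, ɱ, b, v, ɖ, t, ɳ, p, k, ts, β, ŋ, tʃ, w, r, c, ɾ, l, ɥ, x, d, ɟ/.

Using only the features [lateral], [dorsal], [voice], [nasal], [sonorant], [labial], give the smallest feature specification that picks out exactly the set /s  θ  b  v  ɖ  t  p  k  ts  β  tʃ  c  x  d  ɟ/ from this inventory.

The target set is precisely the extension of [−sonorant] in this inventory.

[−sonorant]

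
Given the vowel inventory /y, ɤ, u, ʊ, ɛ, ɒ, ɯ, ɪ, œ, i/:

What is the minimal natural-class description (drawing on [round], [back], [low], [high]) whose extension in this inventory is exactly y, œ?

[-back, +round]

/y, œ/ are all [-back], [+round], and no other segment in the inventory matches both values. Dropping any one of them over-generates: [+round] alone would also admit /u, ʊ, ɒ/; [-back] alone would also admit /ɛ, ɪ, i/. No other single listed feature picks out exactly this set either, so fewer than two features will not do.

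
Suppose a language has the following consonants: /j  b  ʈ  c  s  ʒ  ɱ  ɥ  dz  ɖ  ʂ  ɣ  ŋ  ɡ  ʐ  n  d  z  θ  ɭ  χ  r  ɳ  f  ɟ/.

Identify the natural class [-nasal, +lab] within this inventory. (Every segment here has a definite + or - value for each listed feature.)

Eliminate segments failing any feature: /j, ʈ, c, s, ʒ, dz, ɖ, ʂ, ɣ, ɡ, ʐ, d, z, θ, ɭ, χ, r, ɟ/ are [-labial]; /ɱ, ŋ, n, ɳ/ are [+nasal]. The remaining /b, ɥ, f/ satisfy [-nasal], [+labial].

b, ɥ, f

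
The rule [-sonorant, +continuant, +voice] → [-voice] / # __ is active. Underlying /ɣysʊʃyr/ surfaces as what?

[xysʊʃyr]

/ɣ/ satisfies [-sonorant, +continuant, +voice] and sits in # __. The [-voice] counterpart of the voiced velar fricative is /x/. Other segments in /ɣysʊʃyr/ either fail the structural description or are not in the environment, so the surface form is [xysʊʃyr].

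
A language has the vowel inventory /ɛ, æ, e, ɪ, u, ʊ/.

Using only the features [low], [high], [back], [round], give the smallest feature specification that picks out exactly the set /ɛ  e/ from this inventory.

[-high, -low]

Every target segment is [-high], [-low]; each remaining inventory member fails at least one of these. Each conjunct is needed — [-low] alone would also admit /ɪ, u, ʊ/; [-high] alone would also admit /æ/ — and no other single listed feature has exactly this extension, so two is the minimum.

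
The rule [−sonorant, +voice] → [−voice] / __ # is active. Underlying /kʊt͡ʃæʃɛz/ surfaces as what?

/z/ satisfies [−sonorant, +voice] and sits in __ #. The [−voice] counterpart of the voiced alveolar fricative is /s/. Other segments in /kʊt͡ʃæʃɛz/ either fail the structural description or are not in the environment, so the surface form is [kʊt͡ʃæʃɛs].

[kʊt͡ʃæʃɛs]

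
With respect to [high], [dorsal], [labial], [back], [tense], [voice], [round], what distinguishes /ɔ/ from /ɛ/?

The two segments share [−high], [+dorsal], [−tense], [+voice]. The only features from the list on which they differ: /ɔ/ is [+labial] while /ɛ/ is [−labial]; /ɔ/ is [+round] while /ɛ/ is [−round]; /ɔ/ is [+back] while /ɛ/ is [−back].

[labial], [round], [back]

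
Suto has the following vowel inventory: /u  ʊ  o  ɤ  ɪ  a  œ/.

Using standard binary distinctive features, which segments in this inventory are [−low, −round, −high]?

Checking each segment against [−low], [−round], [−high]: /ɤ/ (mid back unrounded tense vowel) satisfies every feature; every other segment in the inventory fails at least one.

ɤ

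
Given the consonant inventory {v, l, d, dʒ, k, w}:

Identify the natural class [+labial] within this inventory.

v, w

The [+labial] segments here are /v, w/; the remaining /l, d, dʒ, k/ are [−labial].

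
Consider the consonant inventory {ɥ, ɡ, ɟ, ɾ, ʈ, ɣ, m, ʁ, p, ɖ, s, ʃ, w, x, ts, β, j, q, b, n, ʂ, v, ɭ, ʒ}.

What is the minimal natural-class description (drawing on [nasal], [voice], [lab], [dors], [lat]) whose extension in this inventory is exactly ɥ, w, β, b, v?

Every target segment is [+voice], [−nasal], [+labial]; each remaining inventory member fails at least one of these. Each conjunct is needed — [−nasal, +labial] alone would also admit /p/; [+voice, +labial] alone would also admit /m/; [+voice, −nasal] alone would also admit /ɡ, ɟ, ɾ, ɣ, …/ — and no other combination of two listed features has exactly this extension, so three is the minimum.

[+voice, −nasal, +lab]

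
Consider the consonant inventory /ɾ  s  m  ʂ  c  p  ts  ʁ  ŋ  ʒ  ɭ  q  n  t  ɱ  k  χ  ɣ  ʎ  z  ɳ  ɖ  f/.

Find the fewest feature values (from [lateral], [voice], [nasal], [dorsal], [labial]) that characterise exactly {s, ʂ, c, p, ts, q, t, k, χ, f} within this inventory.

/s, ʂ, c, p, ts, q, t, k, χ, f/ are exactly the [−voice] segments in the inventory, so a single feature suffices.

[−voice]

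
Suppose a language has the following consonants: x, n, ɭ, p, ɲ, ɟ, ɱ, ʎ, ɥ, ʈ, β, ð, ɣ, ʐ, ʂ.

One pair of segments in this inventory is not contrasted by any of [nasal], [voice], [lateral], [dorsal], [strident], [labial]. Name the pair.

/ɣ/ (voiced velar fricative) and /ɟ/ (voiced palatal stop) are both [−nasal], [+voice], [−lateral], [+dorsal], [−strident], [−labial], so none of the listed features separates them. (They do differ in [continuant] and [back], which are not among the given features.) Every other pair in the inventory differs on at least one listed feature.

ɣ, ɟ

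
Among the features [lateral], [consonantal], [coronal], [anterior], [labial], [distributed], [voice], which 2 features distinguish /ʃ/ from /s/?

[anterior], [distributed]

/ʃ/ (voiceless postalveolar fricative) and /s/ (voiceless alveolar fricative) agree on [-lateral], [+consonantal], [+coronal], [-labial], [-voice]. They differ on [anterior] (/ʃ/ [-], /s/ [+]), [distributed] (/ʃ/ [+], /s/ [-]).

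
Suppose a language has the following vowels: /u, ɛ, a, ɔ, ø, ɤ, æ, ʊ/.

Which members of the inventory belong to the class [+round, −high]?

The [+round] segments are /u, ɔ, ø, ʊ/.
Within that set, [−high] leaves /ɔ, ø/.

ɔ, ø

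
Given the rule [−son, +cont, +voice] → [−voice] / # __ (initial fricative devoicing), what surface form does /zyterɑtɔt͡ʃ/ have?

[syterɑtɔt͡ʃ]

/z/ satisfies [−son, +cont, +voice] and sits in # __. The [−voice] counterpart of the voiced alveolar fricative is /s/. Other segments in /zyterɑtɔt͡ʃ/ either fail the structural description or are not in the environment, so the surface form is [syterɑtɔt͡ʃ].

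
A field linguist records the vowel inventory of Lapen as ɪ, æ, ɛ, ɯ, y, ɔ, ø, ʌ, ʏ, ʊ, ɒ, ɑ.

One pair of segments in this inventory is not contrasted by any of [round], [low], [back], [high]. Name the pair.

On the given features, /y/ and /ʏ/ have an identical profile: [+round], [−low], [−back], [+high]. No other two segments in the inventory coincide on all 4 features. (They do differ in [tense], which is not among the given features.)

y, ʏ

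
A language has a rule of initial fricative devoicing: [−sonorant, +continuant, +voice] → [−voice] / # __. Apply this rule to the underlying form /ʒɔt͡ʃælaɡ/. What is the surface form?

/ʒ/ satisfies [−sonorant, +continuant, +voice] and sits in # __. The [−voice] counterpart of the voiced postalveolar fricative is /ʃ/. Other segments in /ʒɔt͡ʃælaɡ/ either fail the structural description or are not in the environment, so the surface form is [ʃɔt͡ʃælaɡ].

[ʃɔt͡ʃælaɡ]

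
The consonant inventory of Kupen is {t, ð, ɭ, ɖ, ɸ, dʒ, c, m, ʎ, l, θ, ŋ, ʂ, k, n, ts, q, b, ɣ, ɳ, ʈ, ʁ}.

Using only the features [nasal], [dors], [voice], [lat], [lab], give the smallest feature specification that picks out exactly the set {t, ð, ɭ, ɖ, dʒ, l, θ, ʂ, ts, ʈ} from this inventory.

Every target segment is [−nasal], [−labial], [−dorsal]; each remaining inventory member fails at least one of these. Each conjunct is needed — [−labial, −dorsal] alone would also admit /n, ɳ/; [−nasal, −dorsal] alone would also admit /ɸ, b/; [−nasal, −labial] alone would also admit /c, ʎ, k, q, …/ — and no other combination of two listed features has exactly this extension, so three is the minimum.

[−nasal, −lab, −dors]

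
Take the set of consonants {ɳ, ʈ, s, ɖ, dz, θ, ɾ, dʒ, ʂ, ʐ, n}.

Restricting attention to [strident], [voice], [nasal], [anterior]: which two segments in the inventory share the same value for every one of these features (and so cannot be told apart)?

dʒ, ʐ

On the given features, /dʒ/ and /ʐ/ have an identical profile: [+strident], [+voice], [−nasal], [−anterior]. No other two segments in the inventory coincide on all 4 features. (They do differ in [continuant] and [distributed], which are not among the given features.)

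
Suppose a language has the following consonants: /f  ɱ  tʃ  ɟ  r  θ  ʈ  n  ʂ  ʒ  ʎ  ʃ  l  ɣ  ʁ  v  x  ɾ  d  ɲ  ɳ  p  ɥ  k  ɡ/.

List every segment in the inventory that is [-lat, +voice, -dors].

Among the inventory, the [-lateral] segments are /f, ɱ, tʃ, ɟ, r, θ, ʈ, n, ʂ, ʒ, ʃ, ɣ, ʁ, v, x, ɾ, d, ɲ, ɳ, p, ɥ, k, ɡ/.
Then [+voice] gives /ɱ, ɟ, r, n, ʒ, ɣ, ʁ, v, ɾ, d, ɲ, ɳ, ɥ, ɡ/.
Among these, [-dorsal] leaves /ɱ, r, n, ʒ, v, ɾ, d, ɳ/.

ɱ, r, n, ʒ, v, ɾ, d, ɳ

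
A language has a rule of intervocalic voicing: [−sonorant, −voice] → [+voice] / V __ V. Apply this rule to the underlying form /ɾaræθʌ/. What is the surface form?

[ɾaræðʌ]

The only segment in the rule's environment that also matches [−sonorant, −voice] is /θ/. Applying [+voice] turns the voiceless dental fricative into /ð/ (voiced dental fricative), giving [ɾaræðʌ].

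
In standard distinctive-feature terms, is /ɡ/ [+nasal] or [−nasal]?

[−nasal]

/ɡ/ is the voiced velar stop, hence [−nasal].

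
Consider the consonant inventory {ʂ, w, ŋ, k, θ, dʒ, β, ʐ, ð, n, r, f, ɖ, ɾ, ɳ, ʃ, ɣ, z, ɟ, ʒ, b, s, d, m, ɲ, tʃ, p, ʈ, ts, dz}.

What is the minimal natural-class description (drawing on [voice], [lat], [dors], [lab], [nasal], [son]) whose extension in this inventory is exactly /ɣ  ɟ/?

[-son, +voice, +dors]

Every target segment is [-sonorant], [+voice], [+dorsal]; each remaining inventory member fails at least one of these. Each conjunct is needed — [+voice, +dorsal] alone would also admit /w, ŋ, ɲ/; [-sonorant, +dorsal] alone would also admit /k/; [-sonorant, +voice] alone would also admit /dʒ, β, ʐ, ð, …/ — and no other combination of two listed features has exactly this extension, so three is the minimum.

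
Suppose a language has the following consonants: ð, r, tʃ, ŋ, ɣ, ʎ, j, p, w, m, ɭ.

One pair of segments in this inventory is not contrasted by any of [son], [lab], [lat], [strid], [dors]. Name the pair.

j, ŋ

On the given features, /j/ and /ŋ/ have an identical profile: [+sonorant], [-labial], [-lateral], [-strident], [+dorsal]. No other two segments in the inventory coincide on all 5 features. (They do differ in [nasal], [continuant] and [back], which are not among the given features.)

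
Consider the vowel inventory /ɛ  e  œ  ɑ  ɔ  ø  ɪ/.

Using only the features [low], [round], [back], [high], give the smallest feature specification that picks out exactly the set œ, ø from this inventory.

The class [−back], [+round] has exactly /œ, ø/ as its extension in this inventory. No smaller conjunction from the listed features achieves this: [+round] alone would also admit /ɔ/; [−back] alone would also admit /ɛ, e, ɪ/; and checking the remaining single features turns up none with this extension.

[−back, +round]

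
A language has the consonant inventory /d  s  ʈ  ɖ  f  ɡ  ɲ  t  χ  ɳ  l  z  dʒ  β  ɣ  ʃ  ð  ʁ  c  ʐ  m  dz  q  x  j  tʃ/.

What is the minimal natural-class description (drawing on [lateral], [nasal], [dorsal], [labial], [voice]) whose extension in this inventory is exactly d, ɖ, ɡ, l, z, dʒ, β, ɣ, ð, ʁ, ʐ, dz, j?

The class [+voice], [-nasal] has exactly /d, ɖ, ɡ, l, z, dʒ, β, ɣ, ð, ʁ, ʐ, dz, j/ as its extension in this inventory. No smaller conjunction from the listed features achieves this: [-nasal] alone would also admit /s, ʈ, f, t, …/; [+voice] alone would also admit /ɲ, ɳ, m/; and checking the remaining single features turns up none with this extension.

[+voice, -nasal]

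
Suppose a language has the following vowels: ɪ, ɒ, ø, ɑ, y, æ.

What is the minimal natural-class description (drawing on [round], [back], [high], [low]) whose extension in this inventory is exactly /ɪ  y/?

The target set is precisely the extension of [+high] in this inventory.

[+high]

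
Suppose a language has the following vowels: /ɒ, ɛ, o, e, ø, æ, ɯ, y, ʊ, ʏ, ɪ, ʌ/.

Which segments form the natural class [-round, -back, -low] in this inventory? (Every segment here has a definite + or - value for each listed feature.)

ɛ, e, ɪ

The [-round] segments are /ɛ, e, æ, ɯ, ɪ, ʌ/.
Intersecting with [-back] gives /ɛ, e, æ, ɪ/.
Intersecting with [-low] leaves /ɛ, e, ɪ/.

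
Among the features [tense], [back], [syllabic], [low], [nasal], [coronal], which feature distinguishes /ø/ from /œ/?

[tense]

The two segments share [−back], [+syllabic], [−low], [−nasal], [−coronal]. The only feature from the list on which they differ: /ø/ is [+tense] while /œ/ is [−tense].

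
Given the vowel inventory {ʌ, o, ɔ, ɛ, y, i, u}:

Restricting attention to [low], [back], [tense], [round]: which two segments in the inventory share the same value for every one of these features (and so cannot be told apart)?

o, u

Both /o/ and /u/ are [−low], [+back], [+tense], [+round]. Since the list omits [high] — which does distinguish the mid back rounded tense vowel from the high back rounded tense vowel — this pair collapses; all other pairs remain distinct.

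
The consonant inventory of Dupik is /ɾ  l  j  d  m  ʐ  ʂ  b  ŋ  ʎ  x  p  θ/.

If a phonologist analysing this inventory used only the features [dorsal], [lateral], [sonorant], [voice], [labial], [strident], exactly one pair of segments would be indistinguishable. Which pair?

On the given features, /ŋ/ and /j/ have an identical profile: [+dorsal], [−lateral], [+sonorant], [+voice], [−labial], [−strident]. No other two segments in the inventory coincide on all 6 features. (They do differ in [nasal], [continuant] and [back], which are not among the given features.)

ŋ, j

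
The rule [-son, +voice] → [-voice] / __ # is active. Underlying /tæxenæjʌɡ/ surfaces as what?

Only the final segment /ɡ/ is both word-final and matches the structural description. It is a voiced velar stop, so [-son, +voice] holds; changing it to [-voice] with all other features held fixed yields /k/ (voiceless velar stop). No other segment meets both the structural description and the environment, so the output is [tæxenæjʌk].

[tæxenæjʌk]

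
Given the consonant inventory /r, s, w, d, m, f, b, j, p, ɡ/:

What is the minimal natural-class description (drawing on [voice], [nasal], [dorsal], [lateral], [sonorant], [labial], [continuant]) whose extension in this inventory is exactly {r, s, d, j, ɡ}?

[−labial]

/r, s, d, j, ɡ/ are exactly the [−labial] segments in the inventory, so a single feature suffices.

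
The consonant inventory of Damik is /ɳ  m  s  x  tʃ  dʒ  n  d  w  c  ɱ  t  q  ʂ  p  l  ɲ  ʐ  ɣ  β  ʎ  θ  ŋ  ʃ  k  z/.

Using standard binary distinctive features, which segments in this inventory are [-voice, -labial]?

Eliminate segments failing any feature: /ɳ, m, dʒ, n, d, w, ɱ, l, ɲ, ʐ, ɣ, β, ʎ, ŋ, z/ are [+voice]; /p/ is [+labial]. The remaining /s, x, tʃ, c, t, q, ʂ, θ, ʃ, k/ satisfy [-voice], [-labial].

s, x, tʃ, c, t, q, ʂ, θ, ʃ, k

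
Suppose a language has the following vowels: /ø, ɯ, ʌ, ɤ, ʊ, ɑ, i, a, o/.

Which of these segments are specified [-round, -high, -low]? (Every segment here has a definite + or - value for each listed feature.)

The [-round] segments are /ɯ, ʌ, ɤ, ɑ, i, a/.
Intersecting with [-high] gives /ʌ, ɤ, ɑ, a/.
Then [-low] leaves /ʌ, ɤ/.

ʌ, ɤ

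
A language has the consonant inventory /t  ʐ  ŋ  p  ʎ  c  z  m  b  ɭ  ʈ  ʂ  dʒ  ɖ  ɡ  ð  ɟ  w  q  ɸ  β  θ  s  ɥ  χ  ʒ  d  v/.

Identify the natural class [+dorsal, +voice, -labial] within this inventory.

Eliminate segments failing any feature: /t, ʐ, p, z, m, b, ɭ, ʈ, ʂ, dʒ, ɖ, ð, ɸ, β, θ, s, ʒ, d, v/ are [-dorsal]; /c, q, χ/ are [-voice]; /w, ɥ/ are [+labial]. The remaining /ŋ, ʎ, ɡ, ɟ/ satisfy [+dorsal], [+voice], [-labial].

ŋ, ʎ, ɡ, ɟ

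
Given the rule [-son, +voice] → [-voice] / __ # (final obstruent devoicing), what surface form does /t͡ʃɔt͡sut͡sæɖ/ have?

The only segment in the rule's environment that also matches [-son, +voice] is /ɖ/. Applying [-voice] turns the voiced retroflex stop into /ʈ/ (voiceless retroflex stop), giving [t͡ʃɔt͡sut͡sæʈ].

[t͡ʃɔt͡sut͡sæʈ]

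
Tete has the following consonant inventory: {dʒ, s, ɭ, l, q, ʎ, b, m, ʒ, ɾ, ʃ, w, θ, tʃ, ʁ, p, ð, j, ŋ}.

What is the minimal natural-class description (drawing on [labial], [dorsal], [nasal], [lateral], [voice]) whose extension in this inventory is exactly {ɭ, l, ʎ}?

The target set is precisely the extension of [+lateral] in this inventory.

[+lateral]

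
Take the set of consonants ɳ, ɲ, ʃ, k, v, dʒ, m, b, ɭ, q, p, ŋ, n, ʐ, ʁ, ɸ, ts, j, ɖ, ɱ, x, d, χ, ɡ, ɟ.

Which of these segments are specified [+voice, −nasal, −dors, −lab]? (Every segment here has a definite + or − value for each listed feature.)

Eliminate segments failing any feature: /ɳ, ɲ, m, ŋ, n, ɱ/ are [+nasal]; /ʃ, k, q, p, ɸ, ts, x, χ/ are [−voice]; /v, b/ are [+labial]; /ʁ, j, ɡ, ɟ/ are [+dorsal]. The remaining /dʒ, ɭ, ʐ, ɖ, d/ satisfy [+voice], [−nasal], [−dorsal], [−labial].

dʒ, ɭ, ʐ, ɖ, d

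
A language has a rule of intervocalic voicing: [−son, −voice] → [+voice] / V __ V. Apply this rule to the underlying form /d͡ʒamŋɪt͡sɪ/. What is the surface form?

/t͡s/ satisfies [−son, −voice] and sits in V __ V. The [+voice] counterpart of the voiceless alveolar affricate is /d͡z/. Other segments in /d͡ʒamŋɪt͡sɪ/ either fail the structural description or are not in the environment, so the surface form is [d͡ʒamŋɪd͡zɪ].

[d͡ʒamŋɪd͡zɪ]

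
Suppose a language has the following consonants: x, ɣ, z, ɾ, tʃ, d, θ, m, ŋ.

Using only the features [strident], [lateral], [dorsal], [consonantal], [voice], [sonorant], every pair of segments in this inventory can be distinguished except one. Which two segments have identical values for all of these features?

/ɾ/ (alveolar tap) and /m/ (bilabial nasal) are both [−strident], [−lateral], [−dorsal], [+consonantal], [+voice], [+sonorant], so none of the listed features separates them. (They do differ in [nasal], [labial] and [coronal], which are not among the given features.) Every other pair in the inventory differs on at least one listed feature.

ɾ, m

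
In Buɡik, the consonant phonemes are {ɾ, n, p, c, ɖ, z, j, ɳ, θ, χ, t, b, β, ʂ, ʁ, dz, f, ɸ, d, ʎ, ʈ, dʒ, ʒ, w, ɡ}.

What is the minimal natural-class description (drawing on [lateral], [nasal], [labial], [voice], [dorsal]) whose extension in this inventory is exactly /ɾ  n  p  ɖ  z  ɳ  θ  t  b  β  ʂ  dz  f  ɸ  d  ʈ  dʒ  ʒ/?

/ɾ, n, p, ɖ, z, ɳ, θ, t, b, β, ʂ, dz, f, ɸ, d, ʈ, dʒ, ʒ/ are exactly the [-dorsal] segments in the inventory, so a single feature suffices.

[-dorsal]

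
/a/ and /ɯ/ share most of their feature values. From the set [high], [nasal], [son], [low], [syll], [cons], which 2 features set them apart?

/a/ (low unrounded vowel) and /ɯ/ (high back unrounded vowel) agree on [−nasal], [+sonorant], [+syllabic], [−consonantal]. They differ on [high] (/a/ [−], /ɯ/ [+]), [low] (/a/ [+], /ɯ/ [−]).

[high], [low]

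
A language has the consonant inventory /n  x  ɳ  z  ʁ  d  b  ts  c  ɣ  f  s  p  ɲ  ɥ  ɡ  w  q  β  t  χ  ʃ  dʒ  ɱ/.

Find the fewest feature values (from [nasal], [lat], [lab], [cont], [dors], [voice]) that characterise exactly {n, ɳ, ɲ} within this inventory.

/n, ɳ, ɲ/ are all [+nasal], [-labial], and no other segment in the inventory matches both values. Dropping any one of them over-generates: [-labial] alone would also admit /x, z, ʁ, d, …/; [+nasal] alone would also admit /ɱ/. No other single listed feature picks out exactly this set either, so fewer than two features will not do.

[+nasal, -lab]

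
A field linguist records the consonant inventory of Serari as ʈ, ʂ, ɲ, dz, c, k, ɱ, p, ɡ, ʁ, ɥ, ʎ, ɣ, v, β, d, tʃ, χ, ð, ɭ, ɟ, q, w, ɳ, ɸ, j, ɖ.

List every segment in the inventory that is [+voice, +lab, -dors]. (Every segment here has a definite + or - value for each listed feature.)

Checking each segment against [+voice], [+labial], [-dorsal]: /ɱ/ (labiodental nasal), /v/ (voiced labiodental fricative), /β/ (voiced bilabial fricative) satisfy every feature; every other segment in the inventory fails at least one.

ɱ, v, β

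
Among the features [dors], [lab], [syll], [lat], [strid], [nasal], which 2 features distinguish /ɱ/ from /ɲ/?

[labial], [dorsal]

The two segments share [−syllabic], [−lateral], [−strident], [+nasal]. The only features from the list on which they differ: /ɱ/ is [+labial] while /ɲ/ is [−labial]; /ɱ/ is [−dorsal] while /ɲ/ is [+dorsal].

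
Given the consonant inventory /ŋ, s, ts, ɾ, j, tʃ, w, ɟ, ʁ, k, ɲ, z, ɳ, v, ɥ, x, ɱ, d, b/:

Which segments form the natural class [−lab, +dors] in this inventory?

Eliminate segments failing any feature: /s, ts, ɾ, tʃ, z, ɳ, d/ are [−dorsal]; /w, v, ɥ, ɱ, b/ are [+labial]. The remaining /ŋ, j, ɟ, ʁ, k, ɲ, x/ satisfy [−labial], [+dorsal].

ŋ, j, ɟ, ʁ, k, ɲ, x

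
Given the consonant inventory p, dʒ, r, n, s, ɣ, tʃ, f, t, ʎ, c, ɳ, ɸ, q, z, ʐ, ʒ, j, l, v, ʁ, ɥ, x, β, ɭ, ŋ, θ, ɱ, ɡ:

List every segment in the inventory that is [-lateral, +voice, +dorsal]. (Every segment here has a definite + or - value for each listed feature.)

Checking each segment against [-lateral], [+voice], [+dorsal]: /ɣ/ (voiced velar fricative), /j/ (palatal glide), /ʁ/ (voiced uvular fricative), /ɥ/ (labial-palatal glide), /ŋ/ (velar nasal), /ɡ/ (voiced velar stop) satisfy every feature; every other segment in the inventory fails at least one.

ɣ, j, ʁ, ɥ, ŋ, ɡ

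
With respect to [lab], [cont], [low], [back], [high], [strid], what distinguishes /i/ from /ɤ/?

[high], [back]

The two segments share [-labial], [+continuant], [-low], [-strident]. The only features from the list on which they differ: /i/ is [+high] while /ɤ/ is [-high]; /i/ is [-back] while /ɤ/ is [+back].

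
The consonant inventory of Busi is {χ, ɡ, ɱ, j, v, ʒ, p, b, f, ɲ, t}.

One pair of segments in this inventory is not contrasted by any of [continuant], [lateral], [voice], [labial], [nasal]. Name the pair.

Both /ʒ/ and /j/ are [+continuant], [−lateral], [+voice], [−labial], [−nasal]. Since the list omits [sonorant], [strident] and [dorsal] — which do distinguish the voiced postalveolar fricative from the palatal glide — this pair collapses; all other pairs remain distinct.

ʒ, j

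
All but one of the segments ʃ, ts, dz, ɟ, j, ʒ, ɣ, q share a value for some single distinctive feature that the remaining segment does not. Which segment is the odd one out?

The remaining segments after removing /j/ share [−sonorant]; /j/ (palatal glide) is [+sonorant]. For every other candidate removal, the leftover set fails to share any single feature value that the removed segment lacks.

j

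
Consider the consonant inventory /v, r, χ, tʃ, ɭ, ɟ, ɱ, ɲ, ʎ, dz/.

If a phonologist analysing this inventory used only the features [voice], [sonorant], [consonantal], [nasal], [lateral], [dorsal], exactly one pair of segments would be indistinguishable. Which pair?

v, dz

/v/ (voiced labiodental fricative) and /dz/ (voiced alveolar affricate) are both [+voice], [-sonorant], [+consonantal], [-nasal], [-lateral], [-dorsal], so none of the listed features separates them. (They do differ in [continuant], [labial] and [coronal], which are not among the given features.) Every other pair in the inventory differs on at least one listed feature.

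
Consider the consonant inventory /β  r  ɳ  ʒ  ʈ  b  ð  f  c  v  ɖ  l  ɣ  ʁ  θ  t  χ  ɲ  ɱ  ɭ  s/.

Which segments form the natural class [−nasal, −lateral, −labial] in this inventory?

Checking each segment against [−nasal], [−lateral], [−labial]: /r/ (alveolar trill), /ʒ/ (voiced postalveolar fricative), /ʈ/ (voiceless retroflex stop), /ð/ (voiced dental fricative), /c/ (voiceless palatal stop), /ɖ/ (voiced retroflex stop), among others, satisfy every feature; every other segment in the inventory fails at least one.

r, ʒ, ʈ, ð, c, ɖ, ɣ, ʁ, θ, t, χ, s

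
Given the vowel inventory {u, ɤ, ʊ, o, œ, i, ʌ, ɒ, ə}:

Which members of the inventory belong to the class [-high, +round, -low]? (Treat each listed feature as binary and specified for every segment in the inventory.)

Checking each segment against [-high], [+round], [-low]: /o/ (mid back rounded tense vowel), /œ/ (mid front rounded lax vowel) satisfy every feature; every other segment in the inventory fails at least one.

o, œ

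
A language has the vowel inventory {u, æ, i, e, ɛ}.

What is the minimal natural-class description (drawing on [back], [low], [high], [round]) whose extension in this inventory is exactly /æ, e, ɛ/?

[−high]

Every target segment is [−high] and no other inventory member is, so one feature is enough.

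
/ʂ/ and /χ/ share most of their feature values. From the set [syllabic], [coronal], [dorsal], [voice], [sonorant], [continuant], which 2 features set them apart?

/ʂ/ is the voiceless retroflex fricative and /χ/ is the voiceless uvular fricative. Both are [-syllabic], [-voice], [-sonorant], [+continuant]. /ʂ/ is [+coronal] while /χ/ is [-coronal]; /ʂ/ is [-dorsal] while /χ/ is [+dorsal], so the distinguishing features are [coronal], [dorsal].

[coronal], [dorsal]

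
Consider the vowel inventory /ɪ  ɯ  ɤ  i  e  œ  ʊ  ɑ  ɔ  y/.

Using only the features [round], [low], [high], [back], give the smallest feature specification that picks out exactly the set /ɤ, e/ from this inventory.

Every target segment is [−high], [−low], [−round]; each remaining inventory member fails at least one of these. Each conjunct is needed — [−low, −round] alone would also admit /ɪ, ɯ, i/; [−high, −round] alone would also admit /ɑ/; [−high, −low] alone would also admit /œ, ɔ/ — and no other combination of two listed features has exactly this extension, so three is the minimum.

[−high, −low, −round]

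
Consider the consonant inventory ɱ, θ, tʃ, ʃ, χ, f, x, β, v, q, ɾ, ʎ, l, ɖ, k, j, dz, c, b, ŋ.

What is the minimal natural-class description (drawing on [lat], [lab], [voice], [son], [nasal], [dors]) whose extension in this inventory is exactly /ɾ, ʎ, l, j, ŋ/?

Every target segment is [+sonorant], [−labial]; each remaining inventory member fails at least one of these. Each conjunct is needed — [−labial] alone would also admit /θ, tʃ, ʃ, χ, …/; [+sonorant] alone would also admit /ɱ/ — and no other single listed feature has exactly this extension, so two is the minimum.

[+son, −lab]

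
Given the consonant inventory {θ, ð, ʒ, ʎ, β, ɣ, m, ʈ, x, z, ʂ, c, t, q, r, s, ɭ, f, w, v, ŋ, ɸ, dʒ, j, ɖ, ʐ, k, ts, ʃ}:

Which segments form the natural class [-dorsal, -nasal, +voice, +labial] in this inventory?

The [-dorsal] segments are /θ, ð, ʒ, β, m, ʈ, z, ʂ, t, r, s, ɭ, f, v, ɸ, dʒ, ɖ, ʐ, ts, ʃ/.
Of those, [-nasal] gives /θ, ð, ʒ, β, ʈ, z, ʂ, t, r, s, ɭ, f, v, ɸ, dʒ, ɖ, ʐ, ts, ʃ/.
Intersecting with [+voice] gives /ð, ʒ, β, z, r, ɭ, v, dʒ, ɖ, ʐ/.
Of those, [+labial] leaves /β, v/.

β, v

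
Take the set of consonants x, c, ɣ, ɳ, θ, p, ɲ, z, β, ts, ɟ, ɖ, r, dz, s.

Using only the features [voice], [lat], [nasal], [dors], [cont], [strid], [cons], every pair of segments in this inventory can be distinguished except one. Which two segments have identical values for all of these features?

β, r

Both /β/ and /r/ are [+voice], [-lateral], [-nasal], [-dorsal], [+continuant], [-strident], [+consonantal]. Since the list omits [sonorant], [labial] and [coronal] — which do distinguish the voiced bilabial fricative from the alveolar trill — this pair collapses; all other pairs remain distinct.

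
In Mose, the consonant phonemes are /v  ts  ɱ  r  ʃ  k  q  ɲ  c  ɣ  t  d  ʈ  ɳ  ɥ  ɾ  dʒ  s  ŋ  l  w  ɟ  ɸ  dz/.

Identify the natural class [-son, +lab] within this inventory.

The [-sonorant] segments are /v, ts, ʃ, k, q, c, ɣ, t, d, ʈ, dʒ, s, ɟ, ɸ, dz/.
Intersecting with [+labial] leaves /v, ɸ/.

v, ɸ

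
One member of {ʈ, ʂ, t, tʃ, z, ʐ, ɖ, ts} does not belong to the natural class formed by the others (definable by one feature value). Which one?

The remaining segments after removing /tʃ/ share [−distributed]; /tʃ/ (voiceless postalveolar affricate) is [+distributed]. For every other candidate removal, the leftover set fails to share any single feature value that the removed segment lacks.

tʃ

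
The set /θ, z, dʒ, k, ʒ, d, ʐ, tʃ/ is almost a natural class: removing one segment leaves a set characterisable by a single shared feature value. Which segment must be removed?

The remaining segments after removing /k/ share [+coronal]; /k/ (voiceless velar stop) is [−coronal]. For every other candidate removal, the leftover set fails to share any single feature value that the removed segment lacks.

k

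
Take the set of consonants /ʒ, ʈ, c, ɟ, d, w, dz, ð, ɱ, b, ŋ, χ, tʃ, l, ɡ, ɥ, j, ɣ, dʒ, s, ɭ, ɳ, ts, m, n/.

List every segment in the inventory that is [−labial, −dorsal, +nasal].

ɳ, n

Among the inventory, the [−labial] segments are /ʒ, ʈ, c, ɟ, d, dz, ð, ŋ, χ, tʃ, l, ɡ, j, ɣ, dʒ, s, ɭ, ɳ, ts, n/.
Among these, [−dorsal] gives /ʒ, ʈ, d, dz, ð, tʃ, l, dʒ, s, ɭ, ɳ, ts, n/.
Intersecting with [+nasal] leaves /ɳ, n/.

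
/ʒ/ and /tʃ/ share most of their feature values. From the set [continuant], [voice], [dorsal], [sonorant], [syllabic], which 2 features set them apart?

[voice], [continuant]

The two segments share [-dorsal], [-sonorant], [-syllabic]. The only features from the list on which they differ: /ʒ/ is [+voice] while /tʃ/ is [-voice]; /ʒ/ is [+continuant] while /tʃ/ is [-continuant].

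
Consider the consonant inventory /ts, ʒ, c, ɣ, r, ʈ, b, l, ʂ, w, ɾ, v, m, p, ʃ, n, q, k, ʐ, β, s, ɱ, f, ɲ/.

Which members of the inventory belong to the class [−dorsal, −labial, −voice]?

ts, ʈ, ʂ, ʃ, s

Eliminate segments failing any feature: /ʒ, r, l, ɾ, n, ʐ/ are [+voice]; /c, ɣ, w, q, k, ɲ/ are [+dorsal]; /b, v, m, p, β, ɱ, f/ are [+labial]. The remaining /ts, ʈ, ʂ, ʃ, s/ satisfy [−dorsal], [−labial], [−voice].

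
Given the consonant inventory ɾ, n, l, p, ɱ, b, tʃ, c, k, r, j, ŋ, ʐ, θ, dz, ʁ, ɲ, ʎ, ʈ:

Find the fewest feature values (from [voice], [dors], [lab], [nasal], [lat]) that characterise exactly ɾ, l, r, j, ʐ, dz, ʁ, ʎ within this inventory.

Every target segment is [+voice], [−nasal], [−labial]; each remaining inventory member fails at least one of these. Each conjunct is needed — [−nasal, −labial] alone would also admit /tʃ, c, k, θ, …/; [+voice, −labial] alone would also admit /n, ŋ, ɲ/; [+voice, −nasal] alone would also admit /b/ — and no other combination of two listed features has exactly this extension, so three is the minimum.

[+voice, −nasal, −lab]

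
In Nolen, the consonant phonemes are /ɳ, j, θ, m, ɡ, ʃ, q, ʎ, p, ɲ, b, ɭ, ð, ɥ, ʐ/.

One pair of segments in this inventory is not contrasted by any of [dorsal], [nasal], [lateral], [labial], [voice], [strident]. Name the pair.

On the given features, /ɡ/ and /j/ have an identical profile: [+dorsal], [-nasal], [-lateral], [-labial], [+voice], [-strident]. No other two segments in the inventory coincide on all 6 features. (They do differ in [sonorant], [continuant] and [back], which are not among the given features.)

ɡ, j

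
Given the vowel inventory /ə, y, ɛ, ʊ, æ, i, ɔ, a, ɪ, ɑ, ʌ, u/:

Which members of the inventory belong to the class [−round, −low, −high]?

Checking each segment against [−round], [−low], [−high]: /ə/ (mid central vowel (schwa)), /ɛ/ (mid front unrounded lax vowel), /ʌ/ (mid back unrounded lax vowel) satisfy every feature; every other segment in the inventory fails at least one.

ə, ɛ, ʌ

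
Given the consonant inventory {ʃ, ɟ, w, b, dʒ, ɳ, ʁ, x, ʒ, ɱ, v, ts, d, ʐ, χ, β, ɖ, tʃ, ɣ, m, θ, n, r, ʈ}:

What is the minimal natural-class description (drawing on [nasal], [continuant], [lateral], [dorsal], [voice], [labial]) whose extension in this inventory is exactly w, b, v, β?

/w, b, v, β/ are all [-nasal], [+labial], and no other segment in the inventory matches both values. Dropping any one of them over-generates: [+labial] alone would also admit /ɱ, m/; [-nasal] alone would also admit /ʃ, ɟ, dʒ, ʁ, …/. No other single listed feature picks out exactly this set either, so fewer than two features will not do.

[-nasal, +labial]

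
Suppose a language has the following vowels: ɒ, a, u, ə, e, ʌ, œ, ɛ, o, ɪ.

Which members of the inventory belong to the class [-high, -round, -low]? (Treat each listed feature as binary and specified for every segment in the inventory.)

Checking each segment against [-high], [-round], [-low]: /ə/ (mid central vowel (schwa)), /e/ (mid front unrounded tense vowel), /ʌ/ (mid back unrounded lax vowel), /ɛ/ (mid front unrounded lax vowel) satisfy every feature; every other segment in the inventory fails at least one.

ə, e, ʌ, ɛ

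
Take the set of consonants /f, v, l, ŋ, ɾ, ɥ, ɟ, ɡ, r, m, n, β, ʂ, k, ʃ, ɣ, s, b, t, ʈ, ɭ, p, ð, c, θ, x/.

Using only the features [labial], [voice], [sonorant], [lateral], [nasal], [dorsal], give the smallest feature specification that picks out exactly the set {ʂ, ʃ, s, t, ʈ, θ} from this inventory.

The class [-voice], [-labial], [-dorsal] has exactly /ʂ, ʃ, s, t, ʈ, θ/ as its extension in this inventory. No smaller conjunction from the listed features achieves this: [-labial, -dorsal] alone would also admit /l, ɾ, r, n, …/; [-voice, -dorsal] alone would also admit /f, p/; [-voice, -labial] alone would also admit /k, c, x/; and checking the remaining two-feature bundles turns up none with this extension.

[-voice, -labial, -dorsal]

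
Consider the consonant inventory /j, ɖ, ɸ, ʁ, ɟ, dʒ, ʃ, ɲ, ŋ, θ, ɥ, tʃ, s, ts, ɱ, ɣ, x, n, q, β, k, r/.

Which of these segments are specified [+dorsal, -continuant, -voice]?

q, k

Checking each segment against [+dorsal], [-continuant], [-voice]: /q/ (voiceless uvular stop), /k/ (voiceless velar stop) satisfy every feature; every other segment in the inventory fails at least one.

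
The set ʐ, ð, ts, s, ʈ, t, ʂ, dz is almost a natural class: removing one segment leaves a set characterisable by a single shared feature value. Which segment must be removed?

[distributed] groups all but one: /dz, ʐ, ts, ʂ, t, ʈ, s/ share [−distributed] while /ð/ (voiced dental fricative) alone is [+distributed]. Removing any other segment would not leave a single-feature class that excludes it.

ð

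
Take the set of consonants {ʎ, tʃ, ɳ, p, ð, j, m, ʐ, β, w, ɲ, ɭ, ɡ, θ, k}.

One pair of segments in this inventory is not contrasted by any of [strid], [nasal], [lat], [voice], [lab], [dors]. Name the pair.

Both /ɡ/ and /j/ are [-strident], [-nasal], [-lateral], [+voice], [-labial], [+dorsal]. Since the list omits [sonorant], [continuant] and [back] — which do distinguish the voiced velar stop from the palatal glide — this pair collapses; all other pairs remain distinct.

ɡ, j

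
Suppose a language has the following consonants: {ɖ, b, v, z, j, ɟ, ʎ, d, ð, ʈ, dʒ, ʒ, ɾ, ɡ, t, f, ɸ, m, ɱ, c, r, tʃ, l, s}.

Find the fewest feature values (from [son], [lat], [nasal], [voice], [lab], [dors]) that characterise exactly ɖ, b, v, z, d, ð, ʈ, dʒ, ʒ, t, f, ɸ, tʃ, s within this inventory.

The class [−sonorant], [−dorsal] has exactly /ɖ, b, v, z, d, ð, ʈ, dʒ, ʒ, t, f, ɸ, tʃ, s/ as its extension in this inventory. No smaller conjunction from the listed features achieves this: [−dorsal] alone would also admit /ɾ, m, ɱ, r, …/; [−sonorant] alone would also admit /ɟ, ɡ, c/; and checking the remaining single features turns up none with this extension.

[−son, −dors]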